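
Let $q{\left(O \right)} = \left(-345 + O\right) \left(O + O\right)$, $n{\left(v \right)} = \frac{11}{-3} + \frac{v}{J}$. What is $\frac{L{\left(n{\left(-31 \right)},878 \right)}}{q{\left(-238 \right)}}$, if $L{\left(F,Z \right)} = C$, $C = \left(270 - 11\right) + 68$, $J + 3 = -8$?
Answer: $\frac{327}{277508} \approx 0.0011783$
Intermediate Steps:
$J = -11$ ($J = -3 - 8 = -11$)
$n{\left(v \right)} = - \frac{11}{3} - \frac{v}{11}$ ($n{\left(v \right)} = \frac{11}{-3} + \frac{v}{-11} = 11 \left(- \frac{1}{3}\right) + v \left(- \frac{1}{11}\right) = - \frac{11}{3} - \frac{v}{11}$)
$q{\left(O \right)} = 2 O \left(-345 + O\right)$ ($q{\left(O \right)} = \left(-345 + O\right) 2 O = 2 O \left(-345 + O\right)$)
$C = 327$ ($C = 259 + 68 = 327$)
$L{\left(F,Z \right)} = 327$
$\frac{L{\left(n{\left(-31 \right)},878 \right)}}{q{\left(-238 \right)}} = \frac{327}{2 \left(-238\right) \left(-345 - 238\right)} = \frac{327}{2 \left(-238\right) \left(-583\right)} = \frac{327}{277508}$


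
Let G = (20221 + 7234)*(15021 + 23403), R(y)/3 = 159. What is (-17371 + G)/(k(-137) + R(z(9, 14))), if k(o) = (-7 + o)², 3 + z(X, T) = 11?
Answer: 1054913549/21213 ≈ 49730.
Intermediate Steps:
z(X, T) = 8 (z(X, T) = -3 + 11 = 8)
R(y) = 477 (R(y) = 3*159 = 477)
G = 1054930920 (G = 27455*38424 = 1054930920)
(-17371 + G)/(k(-137) + R(z(9, 14))) = (-17371 + 1054930920)/((-7 - 137)² + 477) = 1054913549/((-144)² + 477) = 1054913549/(20736 + 477) = 1054913549/21213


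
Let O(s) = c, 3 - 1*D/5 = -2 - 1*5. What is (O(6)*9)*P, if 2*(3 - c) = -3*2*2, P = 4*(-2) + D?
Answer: 3402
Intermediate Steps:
D = 50 (D = 15 - 5*(-2 - 1*5) = 15 - 5*(-2 - 5) = 15 - 5*(-7) = 15 + 35 = 50)
P = 42 (P = 4*(-2) + 50 = -8 + 50 = 42)
c = 9 (c = 3 - (-3*2)*2/2 = 3 - (-3)*2 = 3 - 1/2*(-12) = 3 + 6 = 9)
O(s) = 9
(O(6)*9)*P = (9*9)*42 = 81*42 = 3402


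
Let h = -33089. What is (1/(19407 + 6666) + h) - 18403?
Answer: -1342550915/26073 ≈ -51492.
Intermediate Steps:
(1/(19407 + 6666) + h) - 18403 = (1/(19407 + 6666) - 33089) - 18403 = (1/26073 - 33089) - 18403 = -862729496/26073 - 18403 = -1342550915/26073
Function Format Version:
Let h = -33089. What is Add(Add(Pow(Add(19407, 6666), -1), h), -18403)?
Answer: Rational(-1342550915, 26073) ≈ -51492.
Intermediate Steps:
Add(Add(Pow(Add(19407, 6666), -1), h), -18403) = Add(Add(Pow(Add(19407, 6666), -1), -33089), -18403) = Add(Add(Pow(26073, -1), -33089), -18403) = Add(Add(Rational(1, 26073), -33089), -18403) = Add(Rational(-862729496, 26073), -18403) = Rational(-1342550915, 26073)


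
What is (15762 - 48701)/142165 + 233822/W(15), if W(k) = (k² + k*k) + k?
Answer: 6645197599/13221345 ≈ 502.61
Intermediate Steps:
W(k) = k + 2*k² (W(k) = (k² + k²) + k = 2*k² + k = k + 2*k²)
(15762 - 48701)/142165 + 233822/W(15) = (15762 - 48701)/142165 + 233822/((15*(1 + 2*15))) = -32939*1/142165 + 233822/((15*(1 + 30))) = -32939/142165 + 233822/((15*31)) = -32939/142165 + 233822/465 = 6645197599/13221345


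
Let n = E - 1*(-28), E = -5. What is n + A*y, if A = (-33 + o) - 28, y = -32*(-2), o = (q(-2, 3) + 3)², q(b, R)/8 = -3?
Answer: 24343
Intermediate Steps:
n = 23 (n = -5 - 1*(-28) = -5 + 28 = 23)
q(b, R) = -24 (q(b, R) = 8*(-3) = -24)
o = 441 (o = (-24 + 3)² = (-21)² = 441)
y = 64
A = 380 (A = (-33 + 441) - 28 = 408 - 28 = 380)
n + A*y = 23 + 380*64 = 23 + 24320 = 24343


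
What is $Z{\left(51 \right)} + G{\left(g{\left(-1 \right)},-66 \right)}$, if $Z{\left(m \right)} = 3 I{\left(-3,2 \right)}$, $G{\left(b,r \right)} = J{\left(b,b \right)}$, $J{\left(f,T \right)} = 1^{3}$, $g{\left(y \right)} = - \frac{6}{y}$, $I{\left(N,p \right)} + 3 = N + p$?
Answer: $-11$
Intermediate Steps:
$I{\left(N,p \right)} = -3 + N + p$ ($I{\left(N,p \right)} = -3 + \left(N + p\right) = -3 + N + p$)
$J{\left(f,T \right)} = 1$
$G{\left(b,r \right)} = 1$
$Z{\left(m \right)} = -12$ ($Z{\left(m \right)} = 3 \left(-3 - 3 + 2\right) = 3 \left(-4\right) = -12$)
$Z{\left(51 \right)} + G{\left(g{\left(-1 \right)},-66 \right)} = -12 + 1 = -11$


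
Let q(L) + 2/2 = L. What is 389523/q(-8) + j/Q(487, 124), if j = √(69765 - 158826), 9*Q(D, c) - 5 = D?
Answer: -129841/3 + 3*I*√89061/164 ≈ -43280.0 + 5.4591*I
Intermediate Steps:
Q(D, c) = 5/9 + D/9
q(L) = -1 + L
j = I*√89061 (j = √(-89061) = I*√89061 ≈ 298.43*I)
389523/q(-8) + j/Q(487, 124) = 389523/(-1 - 8) + (I*√89061)/(5/9 + (⅑)*487) = 389523/(-9) + (I*√89061)/(5/9 + 487/9) = 389523*(-⅑) + (I*√89061)/(164/3) = -129841/3 + (I*√89061)*(3/164) = -129841/3 + 3*I*√89061/164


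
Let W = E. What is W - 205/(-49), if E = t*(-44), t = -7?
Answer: 15297/49 ≈ 312.18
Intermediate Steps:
E = 308 (E = -7*(-44) = 308)
W = 308
W - 205/(-49) = 308 - 205/(-49) = 308 - 205*(-1/49) = 308 + 205/49 = 15297/49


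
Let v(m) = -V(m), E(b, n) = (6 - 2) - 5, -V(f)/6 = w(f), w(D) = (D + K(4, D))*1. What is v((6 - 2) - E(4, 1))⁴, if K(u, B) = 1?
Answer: 1679616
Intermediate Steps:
w(D) = 1 + D (w(D) = (D + 1)*1 = (1 + D)*1 = 1 + D)
V(f) = -6 - 6*f (V(f) = -6*(1 + f) = -6 - 6*f)
E(b, n) = -1 (E(b, n) = 4 - 5 = -1)
v(m) = 6 + 6*m (v(m) = -(-6 - 6*m) = 6 + 6*m)
v((6 - 2) - E(4, 1))⁴ = (6 + 6*((6 - 2) - 1*(-1)))⁴ = (6 + 6*(4 + 1))⁴ = (6 + 6*5)⁴ = (6 + 30)⁴ = 36⁴ = 1679616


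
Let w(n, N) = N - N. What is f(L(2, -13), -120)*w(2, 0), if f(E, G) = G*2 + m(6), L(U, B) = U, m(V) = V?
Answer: 0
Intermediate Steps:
f(E, G) = 6 + 2*G (f(E, G) = G*2 + 6 = 2*G + 6 = 6 + 2*G)
w(n, N) = 0
f(L(2, -13), -120)*w(2, 0) = (6 + 2*(-120))*0 = (6 - 240)*0 = -234*0 = 0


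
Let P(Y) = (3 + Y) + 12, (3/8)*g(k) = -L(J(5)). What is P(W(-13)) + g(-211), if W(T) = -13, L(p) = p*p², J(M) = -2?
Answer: 70/3 ≈ 23.333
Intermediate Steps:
L(p) = p³
g(k) = 64/3 (g(k) = 8*(-1*(-2)³)/3 = 8*(-1*(-8))/3 = (8/3)*8 = 64/3)
P(Y) = 15 + Y
P(W(-13)) + g(-211) = (15 - 13) + 64/3 = 2 + 64/3 = 70/3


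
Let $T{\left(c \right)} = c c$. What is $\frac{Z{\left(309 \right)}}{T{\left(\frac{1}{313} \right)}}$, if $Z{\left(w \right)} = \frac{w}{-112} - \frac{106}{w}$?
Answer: $- \frac{10517266057}{34608} \approx -3.039 \cdot 10^{5}$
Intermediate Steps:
$T{\left(c \right)} = c^{2}$
$Z{\left(w \right)} = - \frac{106}{w} - \frac{w}{112}$ ($Z{\left(w \right)} = w \left(- \frac{1}{112}\right) - \frac{106}{w} = - \frac{w}{112} - \frac{106}{w} = - \frac{106}{w} - \frac{w}{112}$)
$\frac{Z{\left(309 \right)}}{T{\left(\frac{1}{313} \right)}} = \frac{- \frac{106}{309} - \frac{309}{112}}{\left(\frac{1}{313}\right)^{2}} = \frac{\left(-106\right) \frac{1}{309} - \frac{309}{112}}{\left(\frac{1}{313}\right)^{2}} = \left(- \frac{106}{309} - \frac{309}{112}\right) \frac{1}{\frac{1}{97969}} = \left(- \frac{107353}{34608}\right) 97969 = - \frac{10517266057}{34608}$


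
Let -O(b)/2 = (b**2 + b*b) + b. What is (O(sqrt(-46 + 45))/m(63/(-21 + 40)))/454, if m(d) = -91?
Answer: -2/20657 + I/20657 ≈ -9.6819e-5 + 4.841e-5*I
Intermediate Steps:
O(b) = -4*b**2 - 2*b (O(b) = -2*((b**2 + b*b) + b) = -2*((b**2 + b**2) + b) = -2*(2*b**2 + b) = -2*(b + 2*b**2) = -4*b**2 - 2*b)
(O(sqrt(-46 + 45))/m(63/(-21 + 40)))/454 = (-2*sqrt(-46 + 45)*(1 + 2*sqrt(-46 + 45))/(-91))/454 = (-2*sqrt(-1)*(1 + 2*sqrt(-1))*(-1/91))*(1/454) = (-2*I*(1 + 2*I)*(-1/91))*(1/454) = (2*I*(1 + 2*I)/91)*(1/454) = I*(1 + 2*I)/20657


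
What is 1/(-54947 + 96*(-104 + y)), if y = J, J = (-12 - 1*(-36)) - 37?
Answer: -1/66179 ≈ -1.5111e-5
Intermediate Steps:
J = -13 (J = (-12 + 36) - 37 = 24 - 37 = -13)
y = -13
1/(-54947 + 96*(-104 + y)) = 1/(-54947 + 96*(-104 - 13)) = 1/(-54947 + 96*(-117)) = 1/(-54947 - 11232) = 1/(-66179) = -1/66179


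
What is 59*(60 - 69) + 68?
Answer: -463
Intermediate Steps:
59*(60 - 69) + 68 = 59*(-9) + 68 = -531 + 68 = -463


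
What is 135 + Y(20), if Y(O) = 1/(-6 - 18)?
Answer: 3239/24 ≈ 134.96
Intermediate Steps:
Y(O) = -1/24 (Y(O) = 1/(-24) = -1/24)
135 + Y(20) = 135 - 1/24 = 3239/24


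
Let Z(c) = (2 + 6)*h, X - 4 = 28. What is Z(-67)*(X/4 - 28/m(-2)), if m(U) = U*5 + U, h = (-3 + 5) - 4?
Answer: -496/3 ≈ -165.33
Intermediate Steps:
X = 32 (X = 4 + 28 = 32)
h = -2 (h = 2 - 4 = -2)
Z(c) = -16 (Z(c) = (2 + 6)*(-2) = 8*(-2) = -16)
m(U) = 6*U (m(U) = 5*U + U = 6*U)
Z(-67)*(X/4 - 28/m(-2)) = -16*(32/4 - 28/(6*(-2))) = -16*(32*(1/4) - 28/(-12)) = -16*(8 - 28*(-1/12)) = -16*(8 + 7/3) = -16*31/3 = -496/3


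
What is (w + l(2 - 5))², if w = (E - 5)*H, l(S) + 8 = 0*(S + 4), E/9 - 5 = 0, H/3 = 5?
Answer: 350464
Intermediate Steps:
H = 15 (H = 3*5 = 15)
E = 45 (E = 45 + 9*0 = 45 + 0 = 45)
l(S) = -8 (l(S) = -8 + 0*(S + 4) = -8 + 0*(4 + S) = -8 + 0 = -8)
w = 600 (w = (45 - 5)*15 = 40*15 = 600)
(w + l(2 - 5))² = (600 - 8)² = 592² = 350464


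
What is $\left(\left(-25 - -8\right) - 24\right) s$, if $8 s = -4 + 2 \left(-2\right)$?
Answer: $41$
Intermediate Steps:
$s = -1$ ($s = \frac{-4 + 2 \left(-2\right)}{8} = \frac{-4 - 4}{8} = \frac{1}{8} \left(-8\right) = -1$)
$\left(\left(-25 - -8\right) - 24\right) s = \left(\left(-25 - -8\right) - 24\right) \left(-1\right) = \left(\left(-25 + 8\right) - 24\right) \left(-1\right) = \left(-17 - 24\right) \left(-1\right) = \left(-41\right) \left(-1\right) = 41$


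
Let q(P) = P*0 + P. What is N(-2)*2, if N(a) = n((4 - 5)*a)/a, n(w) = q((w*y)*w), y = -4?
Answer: 16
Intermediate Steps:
q(P) = P (q(P) = 0 + P = P)
n(w) = -4*w² (n(w) = (w*(-4))*w = (-4*w)*w = -4*w²)
N(a) = -4*a (N(a) = (-4*a²*(4 - 5)²)/a = (-4*a²)/a = -4*a)
N(-2)*2 = -4*(-2)*2 = 8*2 = 16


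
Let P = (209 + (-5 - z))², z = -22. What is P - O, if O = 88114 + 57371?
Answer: -94409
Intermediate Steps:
O = 145485
P = 51076 (P = (209 + (-5 - 1*(-22)))² = (209 + (-5 + 22))² = (209 + 17)² = 226² = 51076)
P - O = 51076 - 1*145485 = 51076 - 145485 = -94409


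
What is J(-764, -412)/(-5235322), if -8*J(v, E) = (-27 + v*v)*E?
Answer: -60117907/10470644 ≈ -5.7416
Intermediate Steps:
J(v, E) = -E*(-27 + v**2)/8 (J(v, E) = -(-27 + v*v)*E/8 = -(-27 + v**2)*E/8 = -E*(-27 + v**2)/8)
J(-764, -412)/(-5235322) = ((1/8)*(-412)*(27 - 1*(-764)**2))/(-5235322) = ((1/8)*(-412)*(27 - 1*583696))*(-1/5235322) = ((1/8)*(-412)*(27 - 583696))*(-1/5235322) = ((1/8)*(-412)*(-583669))*(-1/5235322) = (60117907/2)*(-1/5235322) = -60117907/10470644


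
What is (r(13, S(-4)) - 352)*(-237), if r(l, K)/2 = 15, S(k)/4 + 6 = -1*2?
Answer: 76314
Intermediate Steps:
S(k) = -32 (S(k) = -24 + 4*(-1*2) = -24 + 4*(-2) = -24 - 8 = -32)
r(l, K) = 30 (r(l, K) = 2*15 = 30)
(r(13, S(-4)) - 352)*(-237) = (30 - 352)*(-237) = -322*(-237) = 76314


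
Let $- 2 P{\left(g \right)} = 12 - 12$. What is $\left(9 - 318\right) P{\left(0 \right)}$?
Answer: $0$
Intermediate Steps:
$P{\left(g \right)} = 0$ ($P{\left(g \right)} = - \frac{12 - 12}{2} = \left(- \frac{1}{2}\right) 0 = 0$)
$\left(9 - 318\right) P{\left(0 \right)} = \left(9 - 318\right) 0 = \left(-309\right) 0 = 0$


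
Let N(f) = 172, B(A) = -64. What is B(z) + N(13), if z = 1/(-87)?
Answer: 108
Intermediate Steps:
z = -1/87 ≈ -0.011494
B(z) + N(13) = -64 + 172 = 108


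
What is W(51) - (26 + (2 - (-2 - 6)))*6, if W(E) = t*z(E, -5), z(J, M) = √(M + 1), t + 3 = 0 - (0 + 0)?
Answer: -216 - 6*I ≈ -216.0 - 6.0*I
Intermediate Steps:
t = -3 (t = -3 + (0 - (0 + 0)) = -3 + (0 - 1*0) = -3 + (0 + 0) = -3 + 0 = -3)
z(J, M) = √(1 + M)
W(E) = -6*I (W(E) = -3*√(1 - 5) = -6*I)
W(51) - (26 + (2 - (-2 - 6)))*6 = -6*I - (26 + (2 - (-2 - 6)))*6 = -6*I - (26 + (2 - 1*(-8)))*6 = -6*I - (26 + (2 + 8))*6 = -6*I - (26 + 10)*6 = -6*I - 36*6 = -6*I - 1*216 = -6*I - 216 = -216 - 6*I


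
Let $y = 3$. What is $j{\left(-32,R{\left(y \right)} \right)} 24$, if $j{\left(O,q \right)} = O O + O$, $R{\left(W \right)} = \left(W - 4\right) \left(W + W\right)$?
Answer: $23808$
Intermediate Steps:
$R{\left(W \right)} = 2 W \left(-4 + W\right)$ ($R{\left(W \right)} = \left(-4 + W\right) 2 W = 2 W \left(-4 + W\right)$)
$j{\left(O,q \right)} = O + O^{2}$ ($j{\left(O,q \right)} = O^{2} + O = O + O^{2}$)
$j{\left(-32,R{\left(y \right)} \right)} 24 = - 32 \left(1 - 32\right) 24 = \left(-32\right) \left(-31\right) 24 = 992 \cdot 24 = 23808$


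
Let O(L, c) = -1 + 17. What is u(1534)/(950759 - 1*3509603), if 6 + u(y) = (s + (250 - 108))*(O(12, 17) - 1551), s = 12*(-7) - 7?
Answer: 8699/284316 ≈ 0.030596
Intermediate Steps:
s = -91 (s = -84 - 7 = -91)
O(L, c) = 16
u(y) = -78291 (u(y) = -6 + (-91 + (250 - 108))*(16 - 1551) = -6 + (-91 + 142)*(-1535) = -6 + 51*(-1535) = -6 - 78285 = -78291)
u(1534)/(950759 - 1*3509603) = -78291/(950759 - 1*3509603) = -78291/(950759 - 3509603) = -78291/(-2558844) = -78291*(-1/2558844) = 8699/284316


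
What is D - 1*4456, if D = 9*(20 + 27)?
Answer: -4033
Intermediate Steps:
D = 423 (D = 9*47 = 423)
D - 1*4456 = 423 - 1*4456 = 423 - 4456 = -4033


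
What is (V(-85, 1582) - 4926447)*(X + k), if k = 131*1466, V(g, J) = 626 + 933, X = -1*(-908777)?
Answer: -5421429982824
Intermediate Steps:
X = 908777
V(g, J) = 1559
k = 192046
(V(-85, 1582) - 4926447)*(X + k) = (1559 - 4926447)*(908777 + 192046) = -4924888*1100823 = -5421429982824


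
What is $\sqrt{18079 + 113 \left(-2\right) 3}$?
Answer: $\sqrt{17401} \approx 131.91$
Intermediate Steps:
$\sqrt{18079 + 113 \left(-2\right) 3} = \sqrt{18079 - 678} = \sqrt{17401}$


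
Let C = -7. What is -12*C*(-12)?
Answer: -1008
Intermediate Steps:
-12*C*(-12) = -12*(-7)*(-12) = 84*(-12) = -1008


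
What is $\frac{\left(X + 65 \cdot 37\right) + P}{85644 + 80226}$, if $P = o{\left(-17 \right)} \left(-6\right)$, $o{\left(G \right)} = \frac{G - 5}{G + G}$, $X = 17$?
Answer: $\frac{20554}{1409895} \approx 0.014578$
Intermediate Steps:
$o{\left(G \right)} = \frac{-5 + G}{2 G}$
$P = - \frac{66}{17}$ ($P = \frac{-5 - 17}{2 \left(-17\right)} \left(-6\right) = \frac{1}{2} \left(- \frac{1}{17}\right) \left(-22\right) \left(-6\right) = \frac{11}{17} \left(-6\right) = - \frac{66}{17} \approx -3.8824$)
$\frac{\left(X + 65 \cdot 37\right) + P}{85644 + 80226} = \frac{\left(17 + 65 \cdot 37\right) - \frac{66}{17}}{85644 + 80226} = \frac{\left(17 + 2405\right) - \frac{66}{17}}{165870} = \left(2422 - \frac{66}{17}\right) \frac{1}{165870} = \frac{41108}{17} \cdot \frac{1}{165870} = \frac{20554}{1409895}$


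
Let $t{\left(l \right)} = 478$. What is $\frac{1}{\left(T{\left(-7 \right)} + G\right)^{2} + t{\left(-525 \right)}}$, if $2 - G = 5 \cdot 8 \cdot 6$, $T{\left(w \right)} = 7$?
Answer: $\frac{1}{53839} \approx 1.8574 \cdot 10^{-5}$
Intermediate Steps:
$G = -238$ ($G = 2 - 5 \cdot 8 \cdot 6 = 2 - 40 \cdot 6 = 2 - 240 = -238$)
$\frac{1}{\left(T{\left(-7 \right)} + G\right)^{2} + t{\left(-525 \right)}} = \frac{1}{\left(7 - 238\right)^{2} + 478} = \frac{1}{\left(-231\right)^{2} + 478} = \frac{1}{53361 + 478} = \frac{1}{53839}$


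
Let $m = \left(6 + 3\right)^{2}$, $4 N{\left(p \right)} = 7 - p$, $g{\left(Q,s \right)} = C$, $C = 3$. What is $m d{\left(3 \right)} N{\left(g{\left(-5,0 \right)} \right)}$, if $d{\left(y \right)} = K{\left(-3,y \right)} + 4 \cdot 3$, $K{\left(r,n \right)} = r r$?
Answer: $1701$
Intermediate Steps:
$K{\left(r,n \right)} = r^{2}$
$g{\left(Q,s \right)} = 3$
$N{\left(p \right)} = \frac{7}{4} - \frac{p}{4}$ ($N{\left(p \right)} = \frac{7 - p}{4} = \frac{7}{4} - \frac{p}{4}$)
$m = 81$ ($m = 9^{2} = 81$)
$d{\left(y \right)} = 21$ ($d{\left(y \right)} = \left(-3\right)^{2} + 4 \cdot 3 = 9 + 12 = 21$)
$m d{\left(3 \right)} N{\left(g{\left(-5,0 \right)} \right)} = 81 \cdot 21 \left(\frac{7}{4} - \frac{3}{4}\right) = 1701 \left(\frac{7}{4} - \frac{3}{4}\right) = 1701 \cdot 1 = 1701$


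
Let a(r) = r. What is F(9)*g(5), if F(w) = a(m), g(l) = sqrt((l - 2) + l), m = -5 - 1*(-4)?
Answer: -2*sqrt(2) ≈ -2.8284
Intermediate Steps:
m = -1 (m = -5 + 4 = -1)
g(l) = sqrt(-2 + 2*l) (g(l) = sqrt((-2 + l) + l) = sqrt(-2 + 2*l))
F(w) = -1
F(9)*g(5) = -sqrt(-2 + 2*5) = -sqrt(-2 + 10) = -sqrt(8) = -2*sqrt(2)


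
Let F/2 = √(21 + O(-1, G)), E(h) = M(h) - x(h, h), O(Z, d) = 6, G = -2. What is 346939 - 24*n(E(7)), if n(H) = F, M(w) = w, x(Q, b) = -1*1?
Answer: 346939 - 144*√3 ≈ 3.4669e+5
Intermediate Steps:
x(Q, b) = -1
E(h) = 1 + h (E(h) = h - 1*(-1) = h + 1 = 1 + h)
F = 6*√3 (F = 2*√(21 + 6) = 2*√27 = 2*(3*√3) = 6*√3 ≈ 10.392)
n(H) = 6*√3
346939 - 24*n(E(7)) = 346939 - 24*6*√3 = 346939 - 144*√3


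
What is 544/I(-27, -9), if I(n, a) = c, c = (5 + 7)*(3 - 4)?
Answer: -136/3 ≈ -45.333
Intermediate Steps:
c = -12 (c = 12*(-1) = -12)
I(n, a) = -12
544/I(-27, -9) = 544/(-12) = 544*(-1/12) = -136/3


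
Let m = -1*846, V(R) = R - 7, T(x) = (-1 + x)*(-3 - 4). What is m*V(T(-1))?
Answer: -5922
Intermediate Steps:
T(x) = 7 - 7*x (T(x) = (-1 + x)*(-7) = 7 - 7*x)
V(R) = -7 + R
m = -846
m*V(T(-1)) = -846*(-7 + (7 - 7*(-1))) = -846*(-7 + (7 + 7)) = -846*(-7 + 14) = -846*7 = -5922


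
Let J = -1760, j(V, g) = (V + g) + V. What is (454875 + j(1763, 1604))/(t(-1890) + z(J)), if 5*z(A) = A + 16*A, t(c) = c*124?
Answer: -35385/18488 ≈ -1.9139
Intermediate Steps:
j(V, g) = g + 2*V
t(c) = 124*c
z(A) = 17*A/5 (z(A) = (A + 16*A)/5 = (17*A)/5 = 17*A/5)
(454875 + j(1763, 1604))/(t(-1890) + z(J)) = (454875 + (1604 + 2*1763))/(124*(-1890) + (17/5)*(-1760)) = (454875 + (1604 + 3526))/(-234360 - 5984) = (454875 + 5130)/(-240344) = 460005*(-1/240344) = -35385/18488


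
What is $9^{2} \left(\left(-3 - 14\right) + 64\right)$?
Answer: $3807$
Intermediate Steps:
$9^{2} \left(\left(-3 - 14\right) + 64\right) = 81 \left(\left(-3 - 14\right) + 64\right) = 81 \left(-17 + 64\right) = 81 \cdot 47 = 3807$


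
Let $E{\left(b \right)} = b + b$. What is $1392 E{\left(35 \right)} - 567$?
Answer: $96873$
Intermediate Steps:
$E{\left(b \right)} = 2 b$
$1392 E{\left(35 \right)} - 567 = 1392 \cdot 2 \cdot 35 - 567 = 1392 \cdot 70 - 567 = 97440 - 567 = 96873$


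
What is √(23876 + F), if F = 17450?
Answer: √41326 ≈ 203.29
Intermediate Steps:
√(23876 + F) = √(23876 + 17450) = √41326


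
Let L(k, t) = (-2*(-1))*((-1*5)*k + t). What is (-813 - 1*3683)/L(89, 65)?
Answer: 562/95 ≈ 5.9158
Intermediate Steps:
L(k, t) = -10*k + 2*t (L(k, t) = 2*(-5*k + t) = 2*(t - 5*k) = -10*k + 2*t)
(-813 - 1*3683)/L(89, 65) = (-813 - 1*3683)/(-10*89 + 2*65) = (-813 - 3683)/(-890 + 130) = -4496/(-760) = -4496*(-1/760) = 562/95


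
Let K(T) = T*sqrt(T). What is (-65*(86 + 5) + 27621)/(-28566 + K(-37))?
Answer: -620053596/816067009 + 803122*I*sqrt(37)/816067009 ≈ -0.75981 + 0.0059863*I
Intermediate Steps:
K(T) = T**(3/2)
(-65*(86 + 5) + 27621)/(-28566 + K(-37)) = (-65*(86 + 5) + 27621)/(-28566 + (-37)**(3/2)) = (-65*91 + 27621)/(-28566 - 37*I*sqrt(37)) = (-5915 + 27621)/(-28566 - 37*I*sqrt(37)) = 21706/(-28566 - 37*I*sqrt(37))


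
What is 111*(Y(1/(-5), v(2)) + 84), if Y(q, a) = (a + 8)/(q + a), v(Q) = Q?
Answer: 29822/3 ≈ 9940.7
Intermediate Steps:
Y(q, a) = (8 + a)/(a + q)
111*(Y(1/(-5), v(2)) + 84) = 111*((8 + 2)/(2 + 1/(-5)) + 84) = 111*(10/(2 - ⅕) + 84) = 111*(10/(9/5) + 84) = 111*((5/9)*10 + 84) = 111*(50/9 + 84) = 111*(806/9) = 29822/3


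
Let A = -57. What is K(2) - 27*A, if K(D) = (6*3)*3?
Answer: 1593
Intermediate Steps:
K(D) = 54 (K(D) = 18*3 = 54)
K(2) - 27*A = 54 - 27*(-57) = 54 + 1539 = 1593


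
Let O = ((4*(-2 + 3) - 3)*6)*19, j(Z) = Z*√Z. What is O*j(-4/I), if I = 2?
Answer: -228*I*√2 ≈ -322.44*I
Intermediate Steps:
j(Z) = Z^(3/2)
O = 114 (O = ((4*1 - 3)*6)*19 = ((4 - 3)*6)*19 = (1*6)*19 = 6*19 = 114)
O*j(-4/I) = 114*(-4/2)^(3/2) = 114*(-4*½)^(3/2) = 114*(-2)^(3/2) = 114*(-2*I*√2) = -228*I*√2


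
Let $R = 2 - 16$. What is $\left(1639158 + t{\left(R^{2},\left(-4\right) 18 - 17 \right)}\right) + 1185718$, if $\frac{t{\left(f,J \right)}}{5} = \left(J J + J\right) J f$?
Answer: $-680282164$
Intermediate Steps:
$R = -14$ ($R = 2 - 16 = -14$)
$t{\left(f,J \right)} = 5 J f \left(J + J^{2}\right)$ ($t{\left(f,J \right)} = 5 \left(J J + J\right) J f = 5 \left(J^{2} + J\right) J f = 5 \left(J + J^{2}\right) J f = 5 J \left(J + J^{2}\right) f = 5 J f \left(J + J^{2}\right)$)
$\left(1639158 + t{\left(R^{2},\left(-4\right) 18 - 17 \right)}\right) + 1185718 = \left(1639158 + 5 \left(-14\right)^{2} \left(\left(-4\right) 18 - 17\right)^{2} \left(1 - 89\right)\right) + 1185718 = \left(1639158 + 5 \cdot 196 \left(-72 - 17\right)^{2} \left(1 - 89\right)\right) + 1185718 = \left(1639158 + 5 \cdot 196 \left(-89\right)^{2} \left(1 - 89\right)\right) + 1185718 = \left(1639158 + 5 \cdot 196 \cdot 7921 \left(-88\right)\right) + 1185718 = \left(1639158 - 683107040\right) + 1185718 = -681467882 + 1185718 = -680282164$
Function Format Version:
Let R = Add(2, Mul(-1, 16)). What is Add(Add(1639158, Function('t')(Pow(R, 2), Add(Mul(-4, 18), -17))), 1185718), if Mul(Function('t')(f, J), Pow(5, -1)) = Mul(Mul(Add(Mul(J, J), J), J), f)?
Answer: -680282164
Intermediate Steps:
R = -14 (R = Add(2, -16) = -14)
Function('t')(f, J) = Mul(5, J, f, Add(J, Pow(J, 2))) (Function('t')(f, J) = Mul(5, Mul(Mul(Add(Mul(J, J), J), J), f)) = Mul(5, Mul(Mul(Add(Pow(J, 2), J), J), f)) = Mul(5, Mul(Mul(Add(J, Pow(J, 2)), J), f)) = Mul(5, Mul(Mul(J, Add(J, Pow(J, 2))), f)) = Mul(5, Mul(J, f, Add(J, Pow(J, 2)))) = Mul(5, J, f, Add(J, Pow(J, 2))))
Add(Add(1639158, Function('t')(Pow(R, 2), Add(Mul(-4, 18), -17))), 1185718) = Add(Add(1639158, Mul(5, Pow(-14, 2), Pow(Add(Mul(-4, 18), -17), 2), Add(1, Add(Mul(-4, 18), -17)))), 1185718) = Add(Add(1639158, Mul(5, 196, Pow(Add(-72, -17), 2), Add(1, Add(-72, -17)))), 1185718) = Add(Add(1639158, Mul(5, 196, Pow(-89, 2), Add(1, -89))), 1185718) = Add(Add(1639158, Mul(5, 196, 7921, -88)), 1185718) = Add(Add(1639158, -683107040), 1185718) = Add(-681467882, 1185718) = -680282164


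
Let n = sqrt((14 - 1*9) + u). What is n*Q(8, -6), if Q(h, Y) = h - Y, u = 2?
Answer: 14*sqrt(7) ≈ 37.041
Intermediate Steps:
n = sqrt(7) (n = sqrt((14 - 1*9) + 2) = sqrt((14 - 9) + 2) = sqrt(5 + 2) = sqrt(7) ≈ 2.6458)
n*Q(8, -6) = sqrt(7)*(8 - 1*(-6)) = sqrt(7)*(8 + 6) = sqrt(7)*14 = 14*sqrt(7)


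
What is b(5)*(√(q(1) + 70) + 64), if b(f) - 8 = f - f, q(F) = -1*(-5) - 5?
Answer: 512 + 8*√70 ≈ 578.93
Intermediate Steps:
q(F) = 0 (q(F) = 5 - 5 = 0)
b(f) = 8 (b(f) = 8 + (f - f) = 8 + 0 = 8)
b(5)*(√(q(1) + 70) + 64) = 8*(√(0 + 70) + 64) = 8*(√70 + 64) = 8*(64 + √70) = 512 + 8*√70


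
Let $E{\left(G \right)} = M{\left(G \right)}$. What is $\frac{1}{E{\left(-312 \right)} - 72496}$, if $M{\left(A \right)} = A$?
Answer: $- \frac{1}{72808} \approx -1.3735 \cdot 10^{-5}$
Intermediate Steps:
$E{\left(G \right)} = G$
$\frac{1}{E{\left(-312 \right)} - 72496} = \frac{1}{-312 - 72496} = \frac{1}{-72808} = - \frac{1}{72808}$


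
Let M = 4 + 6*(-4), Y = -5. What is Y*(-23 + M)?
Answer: 215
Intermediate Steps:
M = -20 (M = 4 - 24 = -20)
Y*(-23 + M) = -5*(-23 - 20) = -5*(-43) = 215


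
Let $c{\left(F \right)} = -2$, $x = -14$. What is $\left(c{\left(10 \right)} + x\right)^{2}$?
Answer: $256$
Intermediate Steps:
$\left(c{\left(10 \right)} + x\right)^{2} = \left(-2 - 14\right)^{2} = \left(-16\right)^{2} = 256$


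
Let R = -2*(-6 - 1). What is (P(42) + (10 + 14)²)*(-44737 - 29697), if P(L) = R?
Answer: -43916060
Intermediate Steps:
R = 14 (R = -2*(-7) = 14)
P(L) = 14
(P(42) + (10 + 14)²)*(-44737 - 29697) = (14 + (10 + 14)²)*(-44737 - 29697) = (14 + 24²)*(-74434) = (14 + 576)*(-74434) = 590*(-74434) = -43916060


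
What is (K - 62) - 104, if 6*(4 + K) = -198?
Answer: -203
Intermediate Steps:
K = -37 (K = -4 + (1/6)*(-198) = -4 - 33 = -37)
(K - 62) - 104 = (-37 - 62) - 104 = -99 - 104 = -203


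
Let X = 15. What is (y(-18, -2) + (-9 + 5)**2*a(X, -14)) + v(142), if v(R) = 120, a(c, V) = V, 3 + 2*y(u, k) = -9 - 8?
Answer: -114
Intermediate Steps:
y(u, k) = -10 (y(u, k) = -3/2 + (-9 - 8)/2 = -3/2 + (1/2)*(-17) = -3/2 - 17/2 = -10)
(y(-18, -2) + (-9 + 5)**2*a(X, -14)) + v(142) = (-10 + (-9 + 5)**2*(-14)) + 120 = (-10 + (-4)**2*(-14)) + 120 = (-10 + 16*(-14)) + 120 = (-10 - 224) + 120 = -234 + 120 = -114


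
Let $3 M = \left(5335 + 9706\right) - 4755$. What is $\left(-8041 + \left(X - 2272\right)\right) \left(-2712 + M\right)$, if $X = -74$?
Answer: $- \frac{22332050}{3} \approx -7.444 \cdot 10^{6}$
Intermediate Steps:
$M = \frac{10286}{3}$ ($M = \frac{\left(5335 + 9706\right) - 4755}{3} = \frac{15041 - 4755}{3} = \frac{1}{3} \cdot 10286 = \frac{10286}{3} \approx 3428.7$)
$\left(-8041 + \left(X - 2272\right)\right) \left(-2712 + M\right) = \left(-8041 - 2346\right) \left(-2712 + \frac{10286}{3}\right) = \left(-8041 - 2346\right) \frac{2150}{3} = \left(-10387\right) \frac{2150}{3} = - \frac{22332050}{3}$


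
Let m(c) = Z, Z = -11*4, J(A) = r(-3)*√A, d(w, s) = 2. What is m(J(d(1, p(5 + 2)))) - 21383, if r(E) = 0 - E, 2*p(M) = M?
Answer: -21427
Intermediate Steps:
p(M) = M/2
r(E) = -E
J(A) = 3*√A (J(A) = (-1*(-3))*√A = 3*√A)
Z = -44
m(c) = -44
m(J(d(1, p(5 + 2)))) - 21383 = -44 - 21383 = -21427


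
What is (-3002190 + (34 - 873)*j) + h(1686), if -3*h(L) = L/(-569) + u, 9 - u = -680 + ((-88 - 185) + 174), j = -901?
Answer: -3834797143/1707 ≈ -2.2465e+6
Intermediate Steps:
u = 788 (u = 9 - (-680 + ((-88 - 185) + 174)) = 9 - (-680 + (-273 + 174)) = 9 - (-680 - 99) = 9 - 1*(-779) = 9 + 779 = 788)
h(L) = -788/3 + L/1707 (h(L) = -(L/(-569) + 788)/3 = -(-L/569 + 788)/3 = -(788 - L/569)/3 = -788/3 + L/1707)
(-3002190 + (34 - 873)*j) + h(1686) = (-3002190 + (34 - 873)*(-901)) + (-788/3 + (1/1707)*1686) = (-3002190 - 839*(-901)) + (-788/3 + 562/569) = (-3002190 + 755939) - 446686/1707 = -2246251 - 446686/1707 = -3834797143/1707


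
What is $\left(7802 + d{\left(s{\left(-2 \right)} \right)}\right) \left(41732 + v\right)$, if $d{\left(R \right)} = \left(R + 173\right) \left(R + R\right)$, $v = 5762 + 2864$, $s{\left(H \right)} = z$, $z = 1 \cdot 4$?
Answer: $464200044$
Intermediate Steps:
$z = 4$
$s{\left(H \right)} = 4$
$v = 8626$
$d{\left(R \right)} = 2 R \left(173 + R\right)$ ($d{\left(R \right)} = \left(173 + R\right) 2 R = 2 R \left(173 + R\right)$)
$\left(7802 + d{\left(s{\left(-2 \right)} \right)}\right) \left(41732 + v\right) = \left(7802 + 2 \cdot 4 \left(173 + 4\right)\right) \left(41732 + 8626\right) = \left(7802 + 2 \cdot 4 \cdot 177\right) 50358 = \left(7802 + 1416\right) 50358 = 9218 \cdot 50358 = 464200044$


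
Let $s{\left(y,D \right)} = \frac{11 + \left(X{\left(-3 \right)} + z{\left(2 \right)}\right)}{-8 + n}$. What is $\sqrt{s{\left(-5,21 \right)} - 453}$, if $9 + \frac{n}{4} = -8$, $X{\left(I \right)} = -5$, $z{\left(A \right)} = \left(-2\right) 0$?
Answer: $\frac{3 i \sqrt{72694}}{38} \approx 21.286 i$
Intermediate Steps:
$z{\left(A \right)} = 0$
$n = -68$ ($n = -36 + 4 \left(-8\right) = -36 - 32 = -68$)
$s{\left(y,D \right)} = - \frac{3}{38}$ ($s{\left(y,D \right)} = \frac{11 + \left(-5 + 0\right)}{-8 - 68} = \frac{11 - 5}{-76} = 6 \left(- \frac{1}{76}\right) = - \frac{3}{38}$)
$\sqrt{s{\left(-5,21 \right)} - 453} = \sqrt{- \frac{3}{38} - 453} = \sqrt{- \frac{17217}{38}} = \frac{3 i \sqrt{72694}}{38}$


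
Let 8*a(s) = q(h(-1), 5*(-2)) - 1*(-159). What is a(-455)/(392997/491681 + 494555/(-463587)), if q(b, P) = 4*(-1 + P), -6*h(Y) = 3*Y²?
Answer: -26212745770905/487799973728 ≈ -53.737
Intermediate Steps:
h(Y) = -Y²/2
q(b, P) = -4 + 4*P
a(s) = 115/8 (a(s) = ((-4 + 4*(5*(-2))) - 1*(-159))/8 = ((-4 + 4*(-10)) + 159)/8 = ((-4 - 40) + 159)/8 = (-44 + 159)/8 = (⅛)*115 = 115/8)
a(-455)/(392997/491681 + 494555/(-463587)) = 115/(8*(392997/491681 + 494555/(-463587))) = 115/(8*(392997*(1/491681) + 494555*(-1/463587))) = 115/(8*(392997/491681 - 494555/463587)) = 115/(8*(-60974996716/227936919747)) = (115/8)*(-227936919747/60974996716) = -26212745770905/487799973728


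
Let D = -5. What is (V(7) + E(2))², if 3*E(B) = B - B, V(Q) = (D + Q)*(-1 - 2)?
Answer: 36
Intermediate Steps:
V(Q) = 15 - 3*Q (V(Q) = (-5 + Q)*(-1 - 2) = (-5 + Q)*(-3) = 15 - 3*Q)
E(B) = 0 (E(B) = (B - B)/3 = (⅓)*0 = 0)
(V(7) + E(2))² = ((15 - 3*7) + 0)² = ((15 - 21) + 0)² = (-6 + 0)² = (-6)² = 36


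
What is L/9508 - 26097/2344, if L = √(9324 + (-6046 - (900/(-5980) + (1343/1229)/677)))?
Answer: -26097/2344 + 3*√22542892753090234902/2365379959436 ≈ -11.128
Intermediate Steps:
L = 3*√22542892753090234902/248777867 (L = √(9324 + (-6046 - (900*(-1/5980) + (1343*(1/1229))*(1/677)))) = √(9324 + (-6046 - (-45/299 + (1343/1229)*(1/677)))) = √(9324 + (-6046 - (-45/299 + 1343/832033))) = √(9324 + (-6046 - 1*(-37039928/248777867))) = √(9324 + (-6046 + 37039928/248777867)) = √(9324 - 1504073943954/248777867) = √(815530887954/248777867) = 3*√22542892753090234902/248777867 ≈ 57.255)
L/9508 - 26097/2344 = (3*√22542892753090234902/248777867)/9508 - 26097/2344 = (3*√22542892753090234902/248777867)*(1/9508) - 26097*1/2344 = 3*√22542892753090234902/2365379959436 - 26097/2344 = -26097/2344 + 3*√22542892753090234902/2365379959436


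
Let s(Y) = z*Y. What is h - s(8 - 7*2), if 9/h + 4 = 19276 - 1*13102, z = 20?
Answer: 740409/6170 ≈ 120.00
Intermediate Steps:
h = 9/6170 (h = 9/(-4 + (19276 - 1*13102)) = 9/(-4 + (19276 - 13102)) = 9/(-4 + 6174) = 9/6170 ≈ 0.0014587)
s(Y) = 20*Y
h - s(8 - 7*2) = 9/6170 - 20*(8 - 7*2) = 9/6170 - 20*(8 - 14) = 9/6170 - 20*(-6) = 9/6170 - 1*(-120) = 9/6170 + 120 = 740409/6170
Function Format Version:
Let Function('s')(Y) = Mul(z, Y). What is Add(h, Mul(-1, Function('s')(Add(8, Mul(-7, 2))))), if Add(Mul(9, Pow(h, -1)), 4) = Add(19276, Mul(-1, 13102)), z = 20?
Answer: Rational(740409, 6170) ≈ 120.00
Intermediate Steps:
h = Rational(9, 6170) (h = Mul(9, Pow(Add(-4, Add(19276, Mul(-1, 13102))), -1)) = Mul(9, Pow(Add(-4, Add(19276, -13102)), -1)) = Mul(9, Pow(Add(-4, 6174), -1)) = Mul(9, Pow(6170, -1)) = Mul(9, Rational(1, 6170)) = Rational(9, 6170) ≈ 0.0014587)
Function('s')(Y) = Mul(20, Y)
Add(h, Mul(-1, Function('s')(Add(8, Mul(-7, 2))))) = Add(Rational(9, 6170), Mul(-1, Mul(20, Add(8, Mul(-7, 2))))) = Add(Rational(9, 6170), Mul(-1, Mul(20, Add(8, -14)))) = Add(Rational(9, 6170), Mul(-1, Mul(20, -6))) = Add(Rational(9, 6170), Mul(-1, -120)) = Add(Rational(9, 6170), 120) = Rational(740409, 6170)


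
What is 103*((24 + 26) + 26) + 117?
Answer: 7945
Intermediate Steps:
103*((24 + 26) + 26) + 117 = 103*(50 + 26) + 117 = 103*76 + 117 = 7828 + 117 = 7945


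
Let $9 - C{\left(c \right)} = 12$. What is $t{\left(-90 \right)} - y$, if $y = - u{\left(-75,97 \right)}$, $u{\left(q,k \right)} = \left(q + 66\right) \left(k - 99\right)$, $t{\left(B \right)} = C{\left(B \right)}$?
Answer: $15$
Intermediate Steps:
$C{\left(c \right)} = -3$ ($C{\left(c \right)} = 9 - 12 = -3$)
$t{\left(B \right)} = -3$
$u{\left(q,k \right)} = \left(-99 + k\right) \left(66 + q\right)$ ($u{\left(q,k \right)} = \left(66 + q\right) \left(-99 + k\right) = \left(-99 + k\right) \left(66 + q\right)$)
$y = -18$ ($y = - (-6534 - -7425 + 66 \cdot 97 + 97 \left(-75\right)) = - (-6534 + 7425 + 6402 - 7275) = \left(-1\right) 18 = -18$)
$t{\left(-90 \right)} - y = -3 - -18 = -3 + 18 = 15$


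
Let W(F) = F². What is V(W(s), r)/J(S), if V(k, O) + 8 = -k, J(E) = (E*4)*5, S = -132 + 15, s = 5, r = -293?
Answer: 11/780 ≈ 0.014103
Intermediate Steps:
S = -117
J(E) = 20*E (J(E) = (4*E)*5 = 20*E)
V(k, O) = -8 - k
V(W(s), r)/J(S) = (-8 - 1*5²)/((20*(-117))) = (-8 - 1*25)/(-2340) = (-8 - 25)*(-1/2340) = -33*(-1/2340) = 11/780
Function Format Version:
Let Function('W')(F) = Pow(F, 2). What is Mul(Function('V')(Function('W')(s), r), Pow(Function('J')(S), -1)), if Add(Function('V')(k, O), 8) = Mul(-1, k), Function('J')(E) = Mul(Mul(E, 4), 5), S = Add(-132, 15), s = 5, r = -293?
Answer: Rational(11, 780) ≈ 0.014103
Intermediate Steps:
S = -117
Function('J')(E) = Mul(20, E) (Function('J')(E) = Mul(Mul(4, E), 5) = Mul(20, E))
Function('V')(k, O) = Add(-8, Mul(-1, k))
Mul(Function('V')(Function('W')(s), r), Pow(Function('J')(S), -1)) = Mul(Add(-8, Mul(-1, Pow(5, 2))), Pow(Mul(20, -117), -1)) = Mul(Add(-8, Mul(-1, 25)), Pow(-2340, -1)) = Mul(Add(-8, -25), Rational(-1, 2340)) = Mul(-33, Rational(-1, 2340)) = Rational(11, 780)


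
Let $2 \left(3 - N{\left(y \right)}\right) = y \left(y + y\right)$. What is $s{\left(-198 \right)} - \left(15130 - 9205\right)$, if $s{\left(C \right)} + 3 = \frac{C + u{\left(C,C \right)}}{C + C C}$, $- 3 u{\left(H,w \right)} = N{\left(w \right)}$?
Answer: $- \frac{231214699}{39006} \approx -5927.7$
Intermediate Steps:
$N{\left(y \right)} = 3 - y^{2}$ ($N{\left(y \right)} = 3 - \frac{y \left(y + y\right)}{2} = 3 - \frac{y 2 y}{2} = 3 - \frac{2 y^{2}}{2} = 3 - y^{2}$)
$u{\left(H,w \right)} = -1 + \frac{w^{2}}{3}$ ($u{\left(H,w \right)} = - \frac{3 - w^{2}}{3} = -1 + \frac{w^{2}}{3}$)
$s{\left(C \right)} = -3 + \frac{-1 + C + \frac{C^{2}}{3}}{C + C^{2}}$ ($s{\left(C \right)} = -3 + \frac{C + \left(-1 + \frac{C^{2}}{3}\right)}{C + C C} = -3 + \frac{-1 + C + \frac{C^{2}}{3}}{C + C^{2}}$)
$s{\left(-198 \right)} - \left(15130 - 9205\right) = \frac{-3 - 8 \left(-198\right)^{2} - -1188}{3 \left(-198\right) \left(1 - 198\right)} - \left(15130 - 9205\right) = \frac{1}{3} \left(- \frac{1}{198}\right) \frac{1}{-197} \left(-3 - 313632 + 1188\right) - \left(15130 - 9205\right) = \frac{1}{3} \left(- \frac{1}{198}\right) \left(- \frac{1}{197}\right) \left(-3 - 313632 + 1188\right) - 5925 = \frac{1}{3} \left(- \frac{1}{198}\right) \left(- \frac{1}{197}\right) \left(-312447\right) - 5925 = - \frac{104149}{39006} - 5925 = - \frac{231214699}{39006}$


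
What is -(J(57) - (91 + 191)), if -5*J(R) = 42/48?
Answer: 11287/40 ≈ 282.17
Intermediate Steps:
J(R) = -7/40 (J(R) = -42/(5*48) = -⅕*7/8 = -7/40)
-(J(57) - (91 + 191)) = -(-7/40 - (91 + 191)) = -(-7/40 - 1*282) = -(-7/40 - 282) = -1*(-11287/40) = 11287/40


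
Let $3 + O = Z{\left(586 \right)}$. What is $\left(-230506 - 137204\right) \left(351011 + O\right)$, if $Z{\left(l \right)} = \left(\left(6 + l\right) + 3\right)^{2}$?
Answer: $-259247684430$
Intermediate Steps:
$Z{\left(l \right)} = \left(9 + l\right)^{2}$
$O = 354022$ ($O = -3 + \left(9 + 586\right)^{2} = -3 + 595^{2} = -3 + 354025 = 354022$)
$\left(-230506 - 137204\right) \left(351011 + O\right) = \left(-230506 - 137204\right) \left(351011 + 354022\right) = \left(-367710\right) 705033 = -259247684430$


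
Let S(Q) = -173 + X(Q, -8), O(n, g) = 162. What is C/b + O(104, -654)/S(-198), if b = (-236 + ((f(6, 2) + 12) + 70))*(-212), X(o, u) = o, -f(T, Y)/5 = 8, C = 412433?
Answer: 2761319/287896 ≈ 9.5914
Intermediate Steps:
f(T, Y) = -40 (f(T, Y) = -5*8 = -40)
b = 41128 (b = (-236 + ((-40 + 12) + 70))*(-212) = (-236 + (-28 + 70))*(-212) = (-236 + 42)*(-212) = -194*(-212) = 41128)
S(Q) = -173 + Q
C/b + O(104, -654)/S(-198) = 412433/41128 + 162/(-173 - 198) = 412433*(1/41128) + 162/(-371) = 412433/41128 + 162*(-1/371) = 412433/41128 - 162/371 = 2761319/287896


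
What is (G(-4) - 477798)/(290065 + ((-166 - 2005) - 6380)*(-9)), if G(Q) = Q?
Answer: -238901/183512 ≈ -1.3018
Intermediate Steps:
(G(-4) - 477798)/(290065 + ((-166 - 2005) - 6380)*(-9)) = (-4 - 477798)/(290065 + ((-166 - 2005) - 6380)*(-9)) = -477802/(290065 + (-2171 - 6380)*(-9)) = -477802/(290065 - 8551*(-9)) = -477802/(290065 + 76959) = -477802/367024 = -477802*1/367024 = -238901/183512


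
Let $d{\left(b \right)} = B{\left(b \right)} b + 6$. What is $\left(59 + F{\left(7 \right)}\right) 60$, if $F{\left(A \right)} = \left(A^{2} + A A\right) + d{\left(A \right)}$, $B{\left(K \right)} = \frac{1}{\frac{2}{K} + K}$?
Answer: $\frac{167240}{17} \approx 9837.6$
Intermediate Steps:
$B{\left(K \right)} = \frac{1}{K + \frac{2}{K}}$
$d{\left(b \right)} = 6 + \frac{b^{2}}{2 + b^{2}}$ ($d{\left(b \right)} = \frac{b}{2 + b^{2}} b + 6 = \frac{b^{2}}{2 + b^{2}} + 6 = 6 + \frac{b^{2}}{2 + b^{2}}$)
$F{\left(A \right)} = 2 A^{2} + \frac{12 + 7 A^{2}}{2 + A^{2}}$ ($F{\left(A \right)} = \left(A^{2} + A A\right) + \frac{12 + 7 A^{2}}{2 + A^{2}} = \left(A^{2} + A^{2}\right) + \frac{12 + 7 A^{2}}{2 + A^{2}} = 2 A^{2} + \frac{12 + 7 A^{2}}{2 + A^{2}}$)
$\left(59 + F{\left(7 \right)}\right) 60 = \left(59 + \frac{12 + 2 \cdot 7^{4} + 11 \cdot 7^{2}}{2 + 7^{2}}\right) 60 = \left(59 + \frac{12 + 2 \cdot 2401 + 11 \cdot 49}{2 + 49}\right) 60 = \left(59 + \frac{12 + 4802 + 539}{51}\right) 60 = \left(59 + \frac{1}{51} \cdot 5353\right) 60 = \left(59 + \frac{5353}{51}\right) 60 = \frac{8362}{51} \cdot 60 = \frac{167240}{17}$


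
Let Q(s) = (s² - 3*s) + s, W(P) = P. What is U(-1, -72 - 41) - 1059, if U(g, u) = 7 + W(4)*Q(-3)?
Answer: -992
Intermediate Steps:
Q(s) = s² - 2*s
U(g, u) = 67 (U(g, u) = 7 + 4*(-3*(-2 - 3)) = 7 + 4*(-3*(-5)) = 7 + 4*15 = 7 + 60 = 67)
U(-1, -72 - 41) - 1059 = 67 - 1059 = -992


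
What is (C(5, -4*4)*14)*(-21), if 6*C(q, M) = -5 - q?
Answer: 490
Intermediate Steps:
C(q, M) = -⅚ - q/6 (C(q, M) = (-5 - q)/6 = -⅚ - q/6)
(C(5, -4*4)*14)*(-21) = ((-⅚ - ⅙*5)*14)*(-21) = ((-⅚ - ⅚)*14)*(-21) = -5/3*14*(-21) = -70/3*(-21) = 490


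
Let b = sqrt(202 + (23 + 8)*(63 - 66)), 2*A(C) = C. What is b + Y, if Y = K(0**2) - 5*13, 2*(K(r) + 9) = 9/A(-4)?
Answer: -305/4 + sqrt(109) ≈ -65.810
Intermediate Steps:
A(C) = C/2
b = sqrt(109) (b = sqrt(202 + 31*(-3)) = sqrt(202 - 93) = sqrt(109) ≈ 10.440)
K(r) = -45/4 (K(r) = -9 + (9/(((1/2)*(-4))))/2 = -9 + (9/(-2))/2 = -9 + (9*(-1/2))/2 = -9 + (1/2)*(-9/2) = -9 - 9/4 = -45/4)
Y = -305/4 (Y = -45/4 - 5*13 = -45/4 - 1*65 = -45/4 - 65 = -305/4 ≈ -76.250)
b + Y = sqrt(109) - 305/4 = -305/4 + sqrt(109)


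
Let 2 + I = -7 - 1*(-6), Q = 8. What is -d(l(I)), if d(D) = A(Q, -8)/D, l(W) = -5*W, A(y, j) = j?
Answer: 8/15 ≈ 0.53333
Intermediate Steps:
I = -3 (I = -2 + (-7 - 1*(-6)) = -2 + (-7 + 6) = -2 - 1 = -3)
d(D) = -8/D
-d(l(I)) = -(-8)/((-5*(-3))) = -(-8)/15 = -1*(-8/15) = 8/15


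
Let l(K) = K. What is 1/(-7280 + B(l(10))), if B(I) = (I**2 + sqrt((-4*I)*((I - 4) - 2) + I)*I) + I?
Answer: -239/1714130 - I*sqrt(6)/1028478 ≈ -0.00013943 - 2.3817e-6*I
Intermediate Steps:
B(I) = I + I**2 + I*sqrt(I - 4*I*(-6 + I)) (B(I) = (I**2 + sqrt((-4*I)*((-4 + I) - 2) + I)*I) + I = (I**2 + sqrt((-4*I)*(-6 + I) + I)*I) + I = (I**2 + sqrt(-4*I*(-6 + I) + I)*I) + I = (I**2 + sqrt(I - 4*I*(-6 + I))*I) + I = (I**2 + I*sqrt(I - 4*I*(-6 + I))) + I = I + I**2 + I*sqrt(I - 4*I*(-6 + I)))
1/(-7280 + B(l(10))) = 1/(-7280 + 10*(1 + 10 + sqrt(10*(25 - 4*10)))) = 1/(-7280 + 10*(1 + 10 + sqrt(10*(25 - 40)))) = 1/(-7280 + 10*(1 + 10 + sqrt(10*(-15)))) = 1/(-7280 + 10*(1 + 10 + sqrt(-150))) = 1/(-7280 + 10*(1 + 10 + 5*I*sqrt(6))) = 1/(-7280 + 10*(11 + 5*I*sqrt(6))) = 1/(-7280 + (110 + 50*I*sqrt(6))) = 1/(-7170 + 50*I*sqrt(6))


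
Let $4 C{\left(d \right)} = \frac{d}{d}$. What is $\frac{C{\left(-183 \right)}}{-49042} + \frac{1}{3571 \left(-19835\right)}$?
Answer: $- \frac{71026953}{13894733431880} \approx -5.1118 \cdot 10^{-6}$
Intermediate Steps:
$C{\left(d \right)} = \frac{1}{4}$ ($C{\left(d \right)} = \frac{d \frac{1}{d}}{4} = \frac{1}{4} \cdot 1 = \frac{1}{4}$)
$\frac{C{\left(-183 \right)}}{-49042} + \frac{1}{3571 \left(-19835\right)} = \frac{1}{4 \left(-49042\right)} + \frac{1}{3571 \left(-19835\right)} = \frac{1}{4} \left(- \frac{1}{49042}\right) + \frac{1}{3571} \left(- \frac{1}{19835}\right) = - \frac{1}{196168} - \frac{1}{70830785} = - \frac{71026953}{13894733431880}$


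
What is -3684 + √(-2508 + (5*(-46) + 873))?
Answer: -3684 + I*√1865 ≈ -3684.0 + 43.186*I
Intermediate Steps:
-3684 + √(-2508 + (5*(-46) + 873)) = -3684 + √(-2508 + (-230 + 873)) = -3684 + √(-2508 + 643) = -3684 + √(-1865) = -3684 + I*√1865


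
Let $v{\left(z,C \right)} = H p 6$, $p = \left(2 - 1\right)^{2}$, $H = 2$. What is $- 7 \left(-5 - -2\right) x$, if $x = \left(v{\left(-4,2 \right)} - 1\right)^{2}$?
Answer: $2541$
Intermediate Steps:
$p = 1$ ($p = 1^{2} = 1$)
$v{\left(z,C \right)} = 12$ ($v{\left(z,C \right)} = 2 \cdot 1 \cdot 6 = 2 \cdot 6 = 12$)
$x = 121$ ($x = \left(12 - 1\right)^{2} = 11^{2} = 121$)
$- 7 \left(-5 - -2\right) x = - 7 \left(-5 - -2\right) 121 = - 7 \left(-5 + 2\right) 121 = \left(-7\right) \left(-3\right) 121 = 21 \cdot 121 = 2541$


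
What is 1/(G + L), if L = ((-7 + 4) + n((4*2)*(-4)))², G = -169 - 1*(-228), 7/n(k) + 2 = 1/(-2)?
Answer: 25/2316 ≈ 0.010794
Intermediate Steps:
n(k) = -14/5 (n(k) = 7/(-2 + 1/(-2)) = 7/(-2 - ½) = 7/(-5/2) = 7*(-⅖) = -14/5)
G = 59 (G = -169 + 228 = 59)
L = 841/25 (L = ((-7 + 4) - 14/5)² = (-3 - 14/5)² = (-29/5)² = 841/25 ≈ 33.640)
1/(G + L) = 1/(59 + 841/25) = 1/(2316/25) = 25/2316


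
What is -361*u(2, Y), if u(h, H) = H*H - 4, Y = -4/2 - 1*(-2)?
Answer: 1444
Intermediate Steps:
Y = 0 (Y = -4*1/2 + 2 = -2 + 2 = 0)
u(h, H) = -4 + H**2 (u(h, H) = H**2 - 4 = -4 + H**2)
-361*u(2, Y) = -361*(-4 + 0**2) = -361*(-4 + 0) = -361*(-4) = 1444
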